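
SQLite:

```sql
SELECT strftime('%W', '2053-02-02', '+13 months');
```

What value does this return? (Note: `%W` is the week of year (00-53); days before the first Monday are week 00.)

09

First apply '+13 months': 2053-02-02 → 2054-03-02.
2054-03-02 is a Monday. SQLite's %W counts Mondays since the year started; the result is 09.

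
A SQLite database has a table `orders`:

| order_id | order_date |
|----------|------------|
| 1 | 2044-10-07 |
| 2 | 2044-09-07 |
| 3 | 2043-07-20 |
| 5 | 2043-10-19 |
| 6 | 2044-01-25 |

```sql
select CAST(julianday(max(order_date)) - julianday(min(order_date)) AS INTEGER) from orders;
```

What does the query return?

445

MIN = 2043-07-20, MAX = 2044-10-07.
11 days remain in July 2043 after the 20th (31 − 20).
Full months from August 2043 through September 2044 contribute their day counts.
Then 7 days into October 2044.
Total: 11 + 31 + 30 + 31 + 30 + 31 + 31 + 29 + 31 + 30 + 31 + 30 + 31 + 31 + 30 + 7 = 445.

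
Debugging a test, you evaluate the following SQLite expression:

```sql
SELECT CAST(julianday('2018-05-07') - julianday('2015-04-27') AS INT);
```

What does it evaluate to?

3 days remain in April 2015 after the 27th (30 − 27).
Full months from May 2015 through April 2018 contribute their day counts.
Then 7 days into May 2018.
Total: 3 + 31 + 30 + 31 + 31 + 30 + 31 + 30 + 31 + 31 + 29 + 31 + 30 + 31 + 30 + 31 + 31 + 30 + 31 + 30 + 31 + 31 + 28 + 31 + 30 + 31 + 30 + 31 + 31 + 30 + 31 + 30 + 31 + 31 + 28 + 31 + 30 + 7 = 1106.

1106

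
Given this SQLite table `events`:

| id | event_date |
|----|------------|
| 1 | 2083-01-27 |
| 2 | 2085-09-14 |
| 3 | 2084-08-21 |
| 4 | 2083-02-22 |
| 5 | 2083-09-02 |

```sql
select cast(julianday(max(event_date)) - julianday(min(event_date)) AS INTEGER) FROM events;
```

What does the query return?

961

MIN = 2083-01-27, MAX = 2085-09-14.
4 days remain in January 2083 after the 27th (31 − 27).
Full months from February 2083 through August 2085 contribute their day counts.
Then 14 days into September 2085.
Total: 4 + 28 + 31 + 30 + 31 + 30 + 31 + 31 + 30 + 31 + 30 + 31 + 31 + 29 + 31 + 30 + 31 + 30 + 31 + 31 + 30 + 31 + 30 + 31 + 31 + 28 + 31 + 30 + 31 + 30 + 31 + 31 + 14 = 961.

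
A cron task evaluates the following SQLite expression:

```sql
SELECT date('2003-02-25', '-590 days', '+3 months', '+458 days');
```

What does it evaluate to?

Applying '-590 days' to 2003-02-25: counting 590 days back gives 2001-07-15.
Adding +3 months to 2001-07-15 gives 2001-10-15.
Applying '+458 days' to 2001-10-15: counting 458 days forward gives 2003-01-16.

2003-01-16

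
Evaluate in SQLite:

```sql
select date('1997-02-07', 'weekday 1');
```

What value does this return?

1997-02-10

`weekday 1` advances to the next Monday; 1997-02-07 is a Friday, so it moves forward to 1997-02-10.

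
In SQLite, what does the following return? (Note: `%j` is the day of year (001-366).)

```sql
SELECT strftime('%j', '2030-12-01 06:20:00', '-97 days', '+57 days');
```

295

First apply '-97 days', '+57 days': 2030-12-01 06:20:00 → 2030-10-22 06:20:00.
Day-of-year for 2030-10-22: days since 2030-01-01 inclusive = 295, zero-padded to 295.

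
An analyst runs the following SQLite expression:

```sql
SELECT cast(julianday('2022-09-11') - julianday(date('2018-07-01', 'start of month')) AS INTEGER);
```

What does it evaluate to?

1533

`start of month` rewinds 2018-07-01 to 2018-07-01.
30 days remain in July 2018 after the 1st (31 − 1).
Full months from August 2018 through August 2022 contribute their day counts.
Then 11 days into September 2022.
Total: 30 + 31 + 30 + 31 + 30 + 31 + 31 + 28 + 31 + 30 + 31 + 30 + 31 + 31 + 30 + 31 + 30 + 31 + 31 + 29 + 31 + 30 + 31 + 30 + 31 + 31 + 30 + 31 + 30 + 31 + 31 + 28 + 31 + 30 + 31 + 30 + 31 + 31 + 30 + 31 + 30 + 31 + 31 + 28 + 31 + 30 + 31 + 30 + 31 + 31 + 11 = 1533.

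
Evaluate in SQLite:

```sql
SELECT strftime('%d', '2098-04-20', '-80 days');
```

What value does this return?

30

First apply '-80 days': 2098-04-20 → 2098-01-30.
`%d` extracts the 2-digit day of month: 30.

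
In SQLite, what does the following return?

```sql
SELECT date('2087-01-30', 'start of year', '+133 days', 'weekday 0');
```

`start of year` rewinds 2087-01-30 to 2087-01-01.
Applying '+133 days' to 2087-01-01: counting 133 days forward gives 2087-05-14.
`weekday 0` advances to the next Sunday; 2087-05-14 is a Wednesday, so it moves forward to 2087-05-18.

2087-05-18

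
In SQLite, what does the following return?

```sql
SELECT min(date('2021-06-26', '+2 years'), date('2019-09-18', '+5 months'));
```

date('2021-06-26', '+2 years') → 2023-06-26.
date('2019-09-18', '+5 months') → 2020-02-18.
Earlier of the two is 2020-02-18.

2020-02-18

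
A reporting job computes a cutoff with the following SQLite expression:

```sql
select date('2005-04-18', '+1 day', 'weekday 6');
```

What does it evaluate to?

Advancing 1 more day within April lands on 2005-04-19.
`weekday 6` advances to the next Saturday; 2005-04-19 is a Tuesday, so it moves forward to 2005-04-23.

2005-04-23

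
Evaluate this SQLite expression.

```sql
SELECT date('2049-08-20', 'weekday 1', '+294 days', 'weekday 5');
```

2050-06-17

`weekday 1` advances to the next Monday; 2049-08-20 is a Friday, so it moves forward to 2049-08-23.
Applying '+294 days' to 2049-08-23: counting 294 days forward gives 2050-06-13.
`weekday 5` advances to the next Friday; 2050-06-13 is a Monday, so it moves forward to 2050-06-17.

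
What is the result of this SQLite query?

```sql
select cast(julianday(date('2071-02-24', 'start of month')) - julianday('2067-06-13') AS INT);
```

1329

`start of month` rewinds 2071-02-24 to 2071-02-01.
17 days remain in June 2067 after the 13th (30 − 13).
Full months from July 2067 through January 2071 contribute their day counts.
Then 1 day into February 2071.
Total: 17 + 31 + 31 + 30 + 31 + 30 + 31 + 31 + 29 + 31 + 30 + 31 + 30 + 31 + 31 + 30 + 31 + 30 + 31 + 31 + 28 + 31 + 30 + 31 + 30 + 31 + 31 + 30 + 31 + 30 + 31 + 31 + 28 + 31 + 30 + 31 + 30 + 31 + 31 + 30 + 31 + 30 + 31 + 31 + 1 = 1329.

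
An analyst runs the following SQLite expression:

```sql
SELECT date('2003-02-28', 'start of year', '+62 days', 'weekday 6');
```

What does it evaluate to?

`start of year` rewinds 2003-02-28 to 2003-01-01.
Applying '+62 days' to 2003-01-01: counting 62 days forward gives 2003-03-04.
`weekday 6` advances to the next Saturday; 2003-03-04 is a Tuesday, so it moves forward to 2003-03-08.

2003-03-08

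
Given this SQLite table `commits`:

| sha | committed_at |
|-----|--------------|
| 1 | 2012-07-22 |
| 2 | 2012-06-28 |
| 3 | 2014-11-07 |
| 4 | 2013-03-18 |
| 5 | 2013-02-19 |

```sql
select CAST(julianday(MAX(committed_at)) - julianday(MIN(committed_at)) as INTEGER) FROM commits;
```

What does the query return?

MIN = 2012-06-28, MAX = 2014-11-07.
2 days remain in June 2012 after the 28th (30 − 28).
Full months from July 2012 through October 2014 contribute their day counts.
Then 7 days into November 2014.
Total: 2 + 31 + 31 + 30 + 31 + 30 + 31 + 31 + 28 + 31 + 30 + 31 + 30 + 31 + 31 + 30 + 31 + 30 + 31 + 31 + 28 + 31 + 30 + 31 + 30 + 31 + 31 + 30 + 31 + 7 = 862.

862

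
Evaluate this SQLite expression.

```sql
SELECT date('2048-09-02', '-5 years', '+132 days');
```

Adding -5 years to 2048-09-02 gives 2043-09-02.
Applying '+132 days' to 2043-09-02: counting 132 days forward gives 2044-01-12.

2044-01-12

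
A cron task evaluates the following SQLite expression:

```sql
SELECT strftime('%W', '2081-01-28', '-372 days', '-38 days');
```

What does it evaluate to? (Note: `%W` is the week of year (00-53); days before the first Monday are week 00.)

First apply '-372 days', '-38 days': 2081-01-28 → 2079-12-15.
2079-12-15 is a Friday. SQLite's %W counts Mondays since the year started; the result is 50.

50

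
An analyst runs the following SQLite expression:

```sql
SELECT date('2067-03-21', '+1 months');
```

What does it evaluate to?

2067-04-21

Adding +1 month to 2067-03-21 gives 2067-04-21.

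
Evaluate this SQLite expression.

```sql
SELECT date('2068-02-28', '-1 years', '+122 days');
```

2067-06-30

Adding -1 year to 2068-02-28 gives 2067-02-28.
Applying '+122 days' to 2067-02-28: counting 122 days forward gives 2067-06-30.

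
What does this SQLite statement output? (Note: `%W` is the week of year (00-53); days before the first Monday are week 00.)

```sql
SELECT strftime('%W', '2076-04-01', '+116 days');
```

29

First apply '+116 days': 2076-04-01 → 2076-07-26.
2076-07-26 is a Sunday. SQLite's %W counts Mondays since the year started; the result is 29.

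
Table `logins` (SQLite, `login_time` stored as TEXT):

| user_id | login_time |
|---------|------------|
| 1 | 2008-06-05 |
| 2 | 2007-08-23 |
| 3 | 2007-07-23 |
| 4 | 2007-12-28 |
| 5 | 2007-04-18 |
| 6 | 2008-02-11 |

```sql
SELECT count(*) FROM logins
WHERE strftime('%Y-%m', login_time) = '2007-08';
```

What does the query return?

Rows with year-month 2007-08: 2007-08-23 → 1.

1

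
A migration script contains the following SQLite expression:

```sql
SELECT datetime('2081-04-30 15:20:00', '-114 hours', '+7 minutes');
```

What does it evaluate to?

-114 hours from 2081-04-30 15:20:00 is 2081-04-25 21:20:00 (crosses midnight).
+7 minutes from 2081-04-25 21:20:00 is 2081-04-25 21:27:00.

2081-04-25 21:27:00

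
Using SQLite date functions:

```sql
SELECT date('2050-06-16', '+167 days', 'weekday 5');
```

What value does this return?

2050-12-02

Applying '+167 days' to 2050-06-16: counting 167 days forward gives 2050-11-30.
`weekday 5` advances to the next Friday; 2050-11-30 is a Wednesday, so it moves forward to 2050-12-02.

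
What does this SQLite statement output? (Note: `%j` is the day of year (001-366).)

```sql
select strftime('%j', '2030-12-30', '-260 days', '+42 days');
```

146

First apply '-260 days', '+42 days': 2030-12-30 → 2030-05-26.
Day-of-year for 2030-05-26: days since 2030-01-01 inclusive = 146, zero-padded to 146.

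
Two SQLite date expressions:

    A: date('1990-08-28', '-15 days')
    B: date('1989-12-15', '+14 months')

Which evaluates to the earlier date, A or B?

A

A = 1990-08-13.
B = 1991-02-15.
A is earlier.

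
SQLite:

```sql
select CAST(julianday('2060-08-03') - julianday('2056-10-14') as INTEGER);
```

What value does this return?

17 days remain in October 2056 after the 14th (31 − 14).
Full months from November 2056 through July 2060 contribute their day counts.
Then 3 days into August 2060.
Total: 17 + 30 + 31 + 31 + 28 + 31 + 30 + 31 + 30 + 31 + 31 + 30 + 31 + 30 + 31 + 31 + 28 + 31 + 30 + 31 + 30 + 31 + 31 + 30 + 31 + 30 + 31 + 31 + 28 + 31 + 30 + 31 + 30 + 31 + 31 + 30 + 31 + 30 + 31 + 31 + 29 + 31 + 30 + 31 + 30 + 31 + 3 = 1389.

1389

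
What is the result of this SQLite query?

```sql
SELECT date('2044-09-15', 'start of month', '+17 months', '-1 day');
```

2046-01-31

`start of month` rewinds 2044-09-15 to 2044-09-01.
Adding +17 months to 2044-09-01 gives 2046-02-01.
Going back 1 day from 2046-02-01 reaches 2046-01-31 (last day of January, 31 days).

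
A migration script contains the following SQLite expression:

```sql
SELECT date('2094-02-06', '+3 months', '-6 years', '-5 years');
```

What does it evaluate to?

Adding +3 months to 2094-02-06 gives 2094-05-06.
Adding -6 years to 2094-05-06 gives 2088-05-06.
Adding -5 years to 2088-05-06 gives 2083-05-06.

2083-05-06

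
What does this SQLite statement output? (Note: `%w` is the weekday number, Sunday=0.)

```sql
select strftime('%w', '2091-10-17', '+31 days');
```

First apply '+31 days': 2091-10-17 → 2091-11-17.
2091-11-17 is a Saturday; with Sunday=0 that is 6.

6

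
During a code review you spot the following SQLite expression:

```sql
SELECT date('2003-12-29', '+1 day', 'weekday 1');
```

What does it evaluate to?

2004-01-05

Advancing 1 more day within December lands on 2003-12-30.
`weekday 1` advances to the next Monday; 2003-12-30 is a Tuesday, so it moves forward to 2004-01-05.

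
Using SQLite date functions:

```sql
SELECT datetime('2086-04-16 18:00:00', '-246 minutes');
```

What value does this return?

246 minutes = 4h 6m; -246 minutes from 2086-04-16 18:00:00 is 2086-04-16 13:54:00.

2086-04-16 13:54:00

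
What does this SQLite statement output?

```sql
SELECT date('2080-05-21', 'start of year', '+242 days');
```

2080-08-30

`start of year` rewinds 2080-05-21 to 2080-01-01.
Applying '+242 days' to 2080-01-01: counting 242 days forward gives 2080-08-30.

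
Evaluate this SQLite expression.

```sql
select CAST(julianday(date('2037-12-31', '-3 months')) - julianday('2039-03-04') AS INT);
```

Adding -3 months to 2037-12-31 targets 2037-09-31. September 2037 has only 30 days, so SQLite normalizes the 1-day overflow forward to 2037-10-01.
30 days remain in October 2037 after the 1st (31 − 1).
Full months from November 2037 through February 2039 contribute their day counts.
Then 4 days into March 2039.
Total: 30 + 30 + 31 + 31 + 28 + 31 + 30 + 31 + 30 + 31 + 31 + 30 + 31 + 30 + 31 + 31 + 28 + 4 = 519.
The subtraction is earlier − later, so the result is −519 → -519.

-519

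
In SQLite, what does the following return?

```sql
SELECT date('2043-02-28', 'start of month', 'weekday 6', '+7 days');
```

2043-02-14

`start of month` rewinds 2043-02-28 to 2043-02-01.
`weekday 6` advances to the next Saturday; 2043-02-01 is a Sunday, so it moves forward to 2043-02-07.
Advancing 7 more days within February lands on 2043-02-14.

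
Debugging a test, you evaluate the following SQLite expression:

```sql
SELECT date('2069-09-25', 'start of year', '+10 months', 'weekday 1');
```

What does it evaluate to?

`start of year` rewinds 2069-09-25 to 2069-01-01.
Adding +10 months to 2069-01-01 gives 2069-11-01.
`weekday 1` advances to the next Monday; 2069-11-01 is a Friday, so it moves forward to 2069-11-04.

2069-11-04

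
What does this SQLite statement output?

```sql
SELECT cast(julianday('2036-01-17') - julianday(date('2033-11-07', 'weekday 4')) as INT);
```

`weekday 4` advances to the next Thursday; 2033-11-07 is a Monday, so it moves forward to 2033-11-10.
20 days remain in November 2033 after the 10th (30 − 10).
Full months from December 2033 through December 2035 contribute their day counts.
Then 17 days into January 2036.
Total: 20 + 31 + 31 + 28 + 31 + 30 + 31 + 30 + 31 + 31 + 30 + 31 + 30 + 31 + 31 + 28 + 31 + 30 + 31 + 30 + 31 + 31 + 30 + 31 + 30 + 31 + 17 = 798.

798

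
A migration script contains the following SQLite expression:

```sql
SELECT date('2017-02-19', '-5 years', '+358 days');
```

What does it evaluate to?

Adding -5 years to 2017-02-19 gives 2012-02-19.
Applying '+358 days' to 2012-02-19: counting 358 days forward gives 2013-02-11.

2013-02-11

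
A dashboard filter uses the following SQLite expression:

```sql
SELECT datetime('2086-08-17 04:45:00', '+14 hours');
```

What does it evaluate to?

2086-08-17 18:45:00

+14 hours from 2086-08-17 04:45:00 is 2086-08-17 18:45:00.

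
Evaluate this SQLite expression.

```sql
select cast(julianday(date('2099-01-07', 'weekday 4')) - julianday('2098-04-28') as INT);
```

255

`weekday 4` advances to the next Thursday; 2099-01-07 is a Wednesday, so it moves forward to 2099-01-08.
2 days remain in April 2098 after the 28th (30 − 28).
Full months from May 2098 through December 2098 contribute their day counts.
Then 8 days into January 2099.
Total: 2 + 31 + 30 + 31 + 31 + 30 + 31 + 30 + 31 + 8 = 255.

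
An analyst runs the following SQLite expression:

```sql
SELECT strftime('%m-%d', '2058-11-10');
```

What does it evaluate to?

`%m-%d` extracts the month-day: 11-10.

11-10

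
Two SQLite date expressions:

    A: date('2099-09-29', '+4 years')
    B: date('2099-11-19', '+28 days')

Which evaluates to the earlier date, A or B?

B

A = 2103-09-29.
B = 2099-12-17.
B is earlier.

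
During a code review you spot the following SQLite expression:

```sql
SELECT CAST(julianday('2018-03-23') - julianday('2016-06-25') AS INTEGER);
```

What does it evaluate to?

636

5 days remain in June 2016 after the 25th (30 − 25).
Full months from July 2016 through February 2018 contribute their day counts.
Then 23 days into March 2018.
Total: 5 + 31 + 31 + 30 + 31 + 30 + 31 + 31 + 28 + 31 + 30 + 31 + 30 + 31 + 31 + 30 + 31 + 30 + 31 + 31 + 28 + 23 = 636.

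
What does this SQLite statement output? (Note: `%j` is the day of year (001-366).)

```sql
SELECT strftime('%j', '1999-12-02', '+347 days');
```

318

First apply '+347 days': 1999-12-02 → 2000-11-13.
Day-of-year for 2000-11-13: days since 2000-01-01 inclusive = 318, zero-padded to 318.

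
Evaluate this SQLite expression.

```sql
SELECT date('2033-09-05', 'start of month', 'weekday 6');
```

2033-09-03

`start of month` rewinds 2033-09-05 to 2033-09-01.
`weekday 6` advances to the next Saturday; 2033-09-01 is a Thursday, so it moves forward to 2033-09-03.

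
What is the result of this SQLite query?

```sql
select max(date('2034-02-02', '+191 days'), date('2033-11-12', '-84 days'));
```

date('2034-02-02', '+191 days') → 2034-08-12.
date('2033-11-12', '-84 days') → 2033-08-20.
Later of the two is 2034-08-12.

2034-08-12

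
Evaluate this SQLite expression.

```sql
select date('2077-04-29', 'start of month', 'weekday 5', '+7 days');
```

2077-04-09

`start of month` rewinds 2077-04-29 to 2077-04-01.
`weekday 5` advances to the next Friday; 2077-04-01 is a Thursday, so it moves forward to 2077-04-02.
Advancing 7 more days within April lands on 2077-04-09.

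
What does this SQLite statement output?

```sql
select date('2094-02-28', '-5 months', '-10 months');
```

2092-11-28

Adding -5 months to 2094-02-28 gives 2093-09-28.
Adding -10 months to 2093-09-28 gives 2092-11-28.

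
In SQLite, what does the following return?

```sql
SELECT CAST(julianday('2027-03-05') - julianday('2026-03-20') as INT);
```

11 days remain in March 2026 after the 20th (31 − 20).
Full months from April 2026 through February 2027 contribute their day counts.
Then 5 days into March 2027.
Total: 11 + 30 + 31 + 30 + 31 + 31 + 30 + 31 + 30 + 31 + 31 + 28 + 5 = 350.

350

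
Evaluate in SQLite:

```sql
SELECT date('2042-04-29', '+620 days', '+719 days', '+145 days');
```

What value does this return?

Applying '+620 days' to 2042-04-29: counting 620 days forward gives 2044-01-09.
Applying '+719 days' to 2044-01-09: counting 719 days forward gives 2045-12-28.
Applying '+145 days' to 2045-12-28: counting 145 days forward gives 2046-05-22.

2046-05-22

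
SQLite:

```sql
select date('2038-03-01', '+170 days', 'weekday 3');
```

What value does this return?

2038-08-18

Applying '+170 days' to 2038-03-01: counting 170 days forward gives 2038-08-18.
`weekday 3` advances to the next Wednesday; 2038-08-18 is already a Wednesday, so it stays at 2038-08-18.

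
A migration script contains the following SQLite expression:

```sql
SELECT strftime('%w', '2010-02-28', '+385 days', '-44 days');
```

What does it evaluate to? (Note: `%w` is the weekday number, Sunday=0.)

5

First apply '+385 days', '-44 days': 2010-02-28 → 2011-02-04.
2011-02-04 is a Friday; with Sunday=0 that is 5.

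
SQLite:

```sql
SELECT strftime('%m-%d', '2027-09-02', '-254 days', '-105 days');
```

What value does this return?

First apply '-254 days', '-105 days': 2027-09-02 → 2026-09-08.
`%m-%d` extracts the month-day: 09-08.

09-08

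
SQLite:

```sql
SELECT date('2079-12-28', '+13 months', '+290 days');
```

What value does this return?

Adding +13 months to 2079-12-28 gives 2081-01-28.
Applying '+290 days' to 2081-01-28: counting 290 days forward gives 2081-11-14.

2081-11-14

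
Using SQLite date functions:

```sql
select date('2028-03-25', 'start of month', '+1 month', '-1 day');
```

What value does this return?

2028-03-31

`start of month` rewinds 2028-03-25 to 2028-03-01.
Adding +1 month to 2028-03-01 gives 2028-04-01.
Going back 1 day from 2028-04-01 reaches 2028-03-31 (last day of March, 31 days).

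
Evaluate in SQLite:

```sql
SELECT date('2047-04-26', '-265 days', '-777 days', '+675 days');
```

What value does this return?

Applying '-265 days' to 2047-04-26: counting 265 days back gives 2046-08-04.
Applying '-777 days' to 2046-08-04: counting 777 days back gives 2044-06-18.
Applying '+675 days' to 2044-06-18: counting 675 days forward gives 2046-04-24.

2046-04-24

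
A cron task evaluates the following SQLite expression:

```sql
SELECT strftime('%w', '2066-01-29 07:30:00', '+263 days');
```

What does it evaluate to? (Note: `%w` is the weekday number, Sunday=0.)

2

First apply '+263 days': 2066-01-29 07:30:00 → 2066-10-19 07:30:00.
2066-10-19 is a Tuesday; with Sunday=0 that is 2.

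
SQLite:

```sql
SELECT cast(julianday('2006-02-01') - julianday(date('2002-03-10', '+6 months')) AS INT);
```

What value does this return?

1240

Adding +6 months to 2002-03-10 gives 2002-09-10.
20 days remain in September 2002 after the 10th (30 − 10).
Full months from October 2002 through January 2006 contribute their day counts.
Then 1 day into February 2006.
Total: 20 + 31 + 30 + 31 + 31 + 28 + 31 + 30 + 31 + 30 + 31 + 31 + 30 + 31 + 30 + 31 + 31 + 29 + 31 + 30 + 31 + 30 + 31 + 31 + 30 + 31 + 30 + 31 + 31 + 28 + 31 + 30 + 31 + 30 + 31 + 31 + 30 + 31 + 30 + 31 + 31 + 1 = 1240.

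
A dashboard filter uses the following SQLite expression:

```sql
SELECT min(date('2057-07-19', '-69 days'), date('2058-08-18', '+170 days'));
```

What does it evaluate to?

date('2057-07-19', '-69 days') → 2057-05-11.
date('2058-08-18', '+170 days') → 2059-02-04.
Earlier of the two is 2057-05-11.

2057-05-11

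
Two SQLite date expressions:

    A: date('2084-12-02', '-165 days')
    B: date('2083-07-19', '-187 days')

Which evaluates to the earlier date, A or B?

A = 2084-06-20.
B = 2083-01-13.
B is earlier.

B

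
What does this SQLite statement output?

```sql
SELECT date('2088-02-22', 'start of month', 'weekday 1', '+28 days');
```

2088-03-01

`start of month` rewinds 2088-02-22 to 2088-02-01.
`weekday 1` advances to the next Monday; 2088-02-01 is a Sunday, so it moves forward to 2088-02-02.
February 2088 has 29 days; 27 remain after the 2nd, so 28 days reach 2088-03-01.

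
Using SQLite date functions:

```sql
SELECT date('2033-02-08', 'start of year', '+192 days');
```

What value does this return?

`start of year` rewinds 2033-02-08 to 2033-01-01.
Applying '+192 days' to 2033-01-01: counting 192 days forward gives 2033-07-12.

2033-07-12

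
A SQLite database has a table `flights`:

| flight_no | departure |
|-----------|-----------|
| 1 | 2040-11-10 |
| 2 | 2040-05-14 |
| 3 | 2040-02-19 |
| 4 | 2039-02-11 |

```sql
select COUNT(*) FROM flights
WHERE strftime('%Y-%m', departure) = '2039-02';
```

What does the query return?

Rows with year-month 2039-02: 2039-02-11 → 1.

1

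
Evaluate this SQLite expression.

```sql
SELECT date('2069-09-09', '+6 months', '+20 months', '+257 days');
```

Adding +6 months to 2069-09-09 gives 2070-03-09.
Adding +20 months to 2070-03-09 gives 2071-11-09.
Applying '+257 days' to 2071-11-09: counting 257 days forward gives 2072-07-23.

2072-07-23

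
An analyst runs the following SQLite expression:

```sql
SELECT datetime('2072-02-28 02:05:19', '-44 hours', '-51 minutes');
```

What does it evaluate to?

-44 hours from 2072-02-28 02:05:19 is 2072-02-26 06:05:19 (crosses midnight).
-51 minutes from 2072-02-26 06:05:19 is 2072-02-26 05:14:19.

2072-02-26 05:14:19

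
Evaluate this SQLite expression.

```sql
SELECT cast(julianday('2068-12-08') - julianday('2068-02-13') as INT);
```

299

16 days remain in February 2068 after the 13th (29 − 13).
Full months from March 2068 through November 2068 contribute their day counts.
Then 8 days into December 2068.
Total: 16 + 31 + 30 + 31 + 30 + 31 + 31 + 30 + 31 + 30 + 8 = 299.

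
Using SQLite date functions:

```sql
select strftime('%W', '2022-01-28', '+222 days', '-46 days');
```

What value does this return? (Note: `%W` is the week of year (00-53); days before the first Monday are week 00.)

29

First apply '+222 days', '-46 days': 2022-01-28 → 2022-07-23.
2022-07-23 is a Saturday. SQLite's %W counts Mondays since the year started; the result is 29.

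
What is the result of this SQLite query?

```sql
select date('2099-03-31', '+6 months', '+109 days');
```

2100-01-18

Adding +6 months to 2099-03-31 targets 2099-09-31. September 2099 has only 30 days, so SQLite normalizes the 1-day overflow forward to 2099-10-01.
Applying '+109 days' to 2099-10-01: counting 109 days forward gives 2100-01-18.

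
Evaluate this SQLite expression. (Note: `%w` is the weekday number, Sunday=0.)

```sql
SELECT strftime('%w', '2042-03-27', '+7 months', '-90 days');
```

First apply '+7 months', '-90 days': 2042-03-27 → 2042-07-29.
2042-07-29 is a Tuesday; with Sunday=0 that is 2.

2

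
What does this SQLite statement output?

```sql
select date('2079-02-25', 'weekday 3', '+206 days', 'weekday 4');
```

2079-09-28

`weekday 3` advances to the next Wednesday; 2079-02-25 is a Saturday, so it moves forward to 2079-03-01.
Applying '+206 days' to 2079-03-01: counting 206 days forward gives 2079-09-23.
`weekday 4` advances to the next Thursday; 2079-09-23 is a Saturday, so it moves forward to 2079-09-28.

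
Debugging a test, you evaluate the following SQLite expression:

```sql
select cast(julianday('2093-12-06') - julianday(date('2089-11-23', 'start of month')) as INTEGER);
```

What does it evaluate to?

`start of month` rewinds 2089-11-23 to 2089-11-01.
29 days remain in November 2089 after the 1st (30 − 1).
Full months from December 2089 through November 2093 contribute their day counts.
Then 6 days into December 2093.
Total: 29 + 31 + 31 + 28 + 31 + 30 + 31 + 30 + 31 + 31 + 30 + 31 + 30 + 31 + 31 + 28 + 31 + 30 + 31 + 30 + 31 + 31 + 30 + 31 + 30 + 31 + 31 + 29 + 31 + 30 + 31 + 30 + 31 + 31 + 30 + 31 + 30 + 31 + 31 + 28 + 31 + 30 + 31 + 30 + 31 + 31 + 30 + 31 + 30 + 6 = 1496.

1496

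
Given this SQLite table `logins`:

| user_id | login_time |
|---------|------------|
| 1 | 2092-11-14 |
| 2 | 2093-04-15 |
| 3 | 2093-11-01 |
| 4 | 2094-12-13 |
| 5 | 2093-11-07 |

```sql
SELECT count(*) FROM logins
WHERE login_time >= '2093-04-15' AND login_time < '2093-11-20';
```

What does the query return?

Rows in [2093-04-15, 2093-11-20): 2093-04-15, 2093-11-01, 2093-11-07 → 3 rows.

3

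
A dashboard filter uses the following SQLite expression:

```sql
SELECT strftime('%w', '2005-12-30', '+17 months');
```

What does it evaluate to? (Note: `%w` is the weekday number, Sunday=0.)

3

First apply '+17 months': 2005-12-30 → 2007-05-30.
2007-05-30 is a Wednesday; with Sunday=0 that is 3.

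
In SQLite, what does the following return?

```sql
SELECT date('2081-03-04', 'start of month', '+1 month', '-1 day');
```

2081-03-31

`start of month` rewinds 2081-03-04 to 2081-03-01.
Adding +1 month to 2081-03-01 gives 2081-04-01.
Going back 1 day from 2081-04-01 reaches 2081-03-31 (last day of March, 31 days).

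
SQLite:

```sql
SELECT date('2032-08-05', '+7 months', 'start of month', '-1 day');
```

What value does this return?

Adding +7 months to 2032-08-05 gives 2033-03-05.
`start of month` rewinds 2033-03-05 to 2033-03-01.
Going back 1 day from 2033-03-01 reaches 2033-02-28 (last day of February, 28 days).

2033-02-28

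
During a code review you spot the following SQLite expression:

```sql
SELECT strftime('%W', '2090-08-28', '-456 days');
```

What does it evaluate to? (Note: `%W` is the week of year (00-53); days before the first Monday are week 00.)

First apply '-456 days': 2090-08-28 → 2089-05-29.
2089-05-29 is a Sunday. SQLite's %W counts Mondays since the year started; the result is 21.

21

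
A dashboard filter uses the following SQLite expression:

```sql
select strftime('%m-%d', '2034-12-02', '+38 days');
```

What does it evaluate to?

First apply '+38 days': 2034-12-02 → 2035-01-09.
`%m-%d` extracts the month-day: 01-09.

01-09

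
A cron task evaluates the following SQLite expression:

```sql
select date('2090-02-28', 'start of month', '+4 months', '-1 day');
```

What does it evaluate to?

`start of month` rewinds 2090-02-28 to 2090-02-01.
Adding +4 months to 2090-02-01 gives 2090-06-01.
Going back 1 day from 2090-06-01 reaches 2090-05-31 (last day of May, 31 days).

2090-05-31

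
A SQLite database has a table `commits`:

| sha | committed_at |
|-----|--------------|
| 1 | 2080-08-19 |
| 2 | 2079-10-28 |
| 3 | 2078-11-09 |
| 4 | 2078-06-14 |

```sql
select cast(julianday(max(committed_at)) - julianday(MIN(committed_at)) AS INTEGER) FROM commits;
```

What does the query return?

MIN = 2078-06-14, MAX = 2080-08-19.
16 days remain in June 2078 after the 14th (30 − 14).
Full months from July 2078 through July 2080 contribute their day counts.
Then 19 days into August 2080.
Total: 16 + 31 + 31 + 30 + 31 + 30 + 31 + 31 + 28 + 31 + 30 + 31 + 30 + 31 + 31 + 30 + 31 + 30 + 31 + 31 + 29 + 31 + 30 + 31 + 30 + 31 + 19 = 797.

797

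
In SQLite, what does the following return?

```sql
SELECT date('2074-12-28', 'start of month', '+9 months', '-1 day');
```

`start of month` rewinds 2074-12-28 to 2074-12-01.
Adding +9 months to 2074-12-01 gives 2075-09-01.
Going back 1 day from 2075-09-01 reaches 2075-08-31 (last day of August, 31 days).

2075-08-31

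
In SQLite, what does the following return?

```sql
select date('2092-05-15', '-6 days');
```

2092-05-09

Going back 6 days within May lands on 2092-05-09.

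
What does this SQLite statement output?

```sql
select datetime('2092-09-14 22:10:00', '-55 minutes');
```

-55 minutes from 2092-09-14 22:10:00 is 2092-09-14 21:15:00.

2092-09-14 21:15:00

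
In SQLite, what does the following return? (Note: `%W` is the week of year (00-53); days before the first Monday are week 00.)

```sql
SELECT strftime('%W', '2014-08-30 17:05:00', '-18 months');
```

08

First apply '-18 months': 2014-08-30 17:05:00 → 2013-03-02 17:05:00.
2013-03-02 is a Saturday. SQLite's %W counts Mondays since the year started; the result is 08.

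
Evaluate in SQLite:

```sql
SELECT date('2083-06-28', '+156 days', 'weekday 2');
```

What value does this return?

Applying '+156 days' to 2083-06-28: counting 156 days forward gives 2083-12-01.
`weekday 2` advances to the next Tuesday; 2083-12-01 is a Wednesday, so it moves forward to 2083-12-07.

2083-12-07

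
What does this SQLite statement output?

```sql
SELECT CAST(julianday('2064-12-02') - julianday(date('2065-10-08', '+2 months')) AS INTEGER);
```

-371

Adding +2 months to 2065-10-08 gives 2065-12-08.
29 days remain in December 2064 after the 2nd (31 − 2).
Full months from January 2065 through November 2065 contribute their day counts.
Then 8 days into December 2065.
Total: 29 + 31 + 28 + 31 + 30 + 31 + 30 + 31 + 31 + 30 + 31 + 30 + 8 = 371.
The subtraction is earlier − later, so the result is −371 → -371.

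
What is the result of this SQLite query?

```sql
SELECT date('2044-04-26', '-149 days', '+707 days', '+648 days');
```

Applying '-149 days' to 2044-04-26: counting 149 days back gives 2043-11-29.
Applying '+707 days' to 2043-11-29: counting 707 days forward gives 2045-11-05.
Applying '+648 days' to 2045-11-05: counting 648 days forward gives 2047-08-15.

2047-08-15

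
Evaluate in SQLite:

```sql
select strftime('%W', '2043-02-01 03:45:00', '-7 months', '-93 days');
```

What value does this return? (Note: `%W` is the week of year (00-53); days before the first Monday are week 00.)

First apply '-7 months', '-93 days': 2043-02-01 03:45:00 → 2042-03-30 03:45:00.
2042-03-30 is a Sunday. SQLite's %W counts Mondays since the year started; the result is 12.

12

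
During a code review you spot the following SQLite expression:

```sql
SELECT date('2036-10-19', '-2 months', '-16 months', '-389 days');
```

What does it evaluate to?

Adding -2 months to 2036-10-19 gives 2036-08-19.
Adding -16 months to 2036-08-19 gives 2035-04-19.
Applying '-389 days' to 2035-04-19: counting 389 days back gives 2034-03-26.

2034-03-26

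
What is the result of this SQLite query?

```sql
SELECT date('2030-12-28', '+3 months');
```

2031-03-28

Adding +3 months to 2030-12-28 gives 2031-03-28.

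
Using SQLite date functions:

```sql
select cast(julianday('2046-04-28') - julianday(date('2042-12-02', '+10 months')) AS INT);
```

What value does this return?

Adding +10 months to 2042-12-02 gives 2043-10-02.
29 days remain in October 2043 after the 2nd (31 − 2).
Full months from November 2043 through March 2046 contribute their day counts.
Then 28 days into April 2046.
Total: 29 + 30 + 31 + 31 + 29 + 31 + 30 + 31 + 30 + 31 + 31 + 30 + 31 + 30 + 31 + 31 + 28 + 31 + 30 + 31 + 30 + 31 + 31 + 30 + 31 + 30 + 31 + 31 + 28 + 31 + 28 = 939.

939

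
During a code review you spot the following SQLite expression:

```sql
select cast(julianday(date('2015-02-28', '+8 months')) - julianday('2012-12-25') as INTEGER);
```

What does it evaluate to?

1037

Adding +8 months to 2015-02-28 gives 2015-10-28.
6 days remain in December 2012 after the 25th (31 − 25).
Full months from January 2013 through September 2015 contribute their day counts.
Then 28 days into October 2015.
Total: 6 + 31 + 28 + 31 + 30 + 31 + 30 + 31 + 31 + 30 + 31 + 30 + 31 + 31 + 28 + 31 + 30 + 31 + 30 + 31 + 31 + 30 + 31 + 30 + 31 + 31 + 28 + 31 + 30 + 31 + 30 + 31 + 31 + 30 + 28 = 1037.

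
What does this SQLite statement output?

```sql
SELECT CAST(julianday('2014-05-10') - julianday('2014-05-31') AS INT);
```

Both dates are in May 2014: 31 − 10 = 21.
The subtraction is earlier − later, so the result is −21 → -21.

-21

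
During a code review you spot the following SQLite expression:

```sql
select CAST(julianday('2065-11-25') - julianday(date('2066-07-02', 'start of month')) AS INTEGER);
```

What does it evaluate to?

`start of month` rewinds 2066-07-02 to 2066-07-01.
5 days remain in November 2065 after the 25th (30 − 25).
Full months from December 2065 through June 2066 contribute their day counts.
Then 1 day into July 2066.
Total: 5 + 31 + 31 + 28 + 31 + 30 + 31 + 30 + 1 = 218.
The subtraction is earlier − later, so the result is −218 → -218.

-218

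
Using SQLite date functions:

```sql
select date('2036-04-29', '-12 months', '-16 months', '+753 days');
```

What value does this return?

2036-01-21

Adding -12 months to 2036-04-29 gives 2035-04-29.
Adding -16 months to 2035-04-29 gives 2033-12-29.
Applying '+753 days' to 2033-12-29: counting 753 days forward gives 2036-01-21.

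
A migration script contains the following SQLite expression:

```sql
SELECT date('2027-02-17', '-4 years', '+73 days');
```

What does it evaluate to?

Adding -4 years to 2027-02-17 gives 2023-02-17.
Applying '+73 days' to 2023-02-17: counting 73 days forward gives 2023-05-01.

2023-05-01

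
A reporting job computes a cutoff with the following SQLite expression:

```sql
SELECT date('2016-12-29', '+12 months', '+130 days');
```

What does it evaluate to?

Adding +12 months to 2016-12-29 gives 2017-12-29.
Applying '+130 days' to 2017-12-29: counting 130 days forward gives 2018-05-08.

2018-05-08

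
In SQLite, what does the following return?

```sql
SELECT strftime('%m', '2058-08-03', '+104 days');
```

First apply '+104 days': 2058-08-03 → 2058-11-15.
`%m` extracts the 2-digit month (01-12): 11.

11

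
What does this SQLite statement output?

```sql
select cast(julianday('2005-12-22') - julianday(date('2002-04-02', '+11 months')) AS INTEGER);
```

Adding +11 months to 2002-04-02 gives 2003-03-02.
29 days remain in March 2003 after the 2nd (31 − 2).
Full months from April 2003 through November 2005 contribute their day counts.
Then 22 days into December 2005.
Total: 29 + 30 + 31 + 30 + 31 + 31 + 30 + 31 + 30 + 31 + 31 + 29 + 31 + 30 + 31 + 30 + 31 + 31 + 30 + 31 + 30 + 31 + 31 + 28 + 31 + 30 + 31 + 30 + 31 + 31 + 30 + 31 + 30 + 22 = 1026.

1026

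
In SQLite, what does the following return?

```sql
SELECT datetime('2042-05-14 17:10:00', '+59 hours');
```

+59 hours from 2042-05-14 17:10:00 is 2042-05-17 04:10:00 (crosses midnight).

2042-05-17 04:10:00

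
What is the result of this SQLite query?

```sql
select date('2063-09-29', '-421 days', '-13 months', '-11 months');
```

Applying '-421 days' to 2063-09-29: counting 421 days back gives 2062-08-04.
Adding -13 months to 2062-08-04 gives 2061-07-04.
Adding -11 months to 2061-07-04 gives 2060-08-04.

2060-08-04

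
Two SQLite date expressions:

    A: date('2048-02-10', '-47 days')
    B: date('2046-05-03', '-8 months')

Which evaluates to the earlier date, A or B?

A = 2047-12-25.
B = 2045-09-03.
B is earlier.

B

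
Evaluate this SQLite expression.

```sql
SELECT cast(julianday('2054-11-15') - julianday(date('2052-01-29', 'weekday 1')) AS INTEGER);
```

1021

`weekday 1` advances to the next Monday; 2052-01-29 is already a Monday, so it stays at 2052-01-29.
2 days remain in January 2052 after the 29th (31 − 29).
Full months from February 2052 through October 2054 contribute their day counts.
Then 15 days into November 2054.
Total: 2 + 29 + 31 + 30 + 31 + 30 + 31 + 31 + 30 + 31 + 30 + 31 + 31 + 28 + 31 + 30 + 31 + 30 + 31 + 31 + 30 + 31 + 30 + 31 + 31 + 28 + 31 + 30 + 31 + 30 + 31 + 31 + 30 + 31 + 15 = 1021.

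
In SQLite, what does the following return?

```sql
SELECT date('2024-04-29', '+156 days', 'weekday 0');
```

Applying '+156 days' to 2024-04-29: counting 156 days forward gives 2024-10-02.
`weekday 0` advances to the next Sunday; 2024-10-02 is a Wednesday, so it moves forward to 2024-10-06.

2024-10-06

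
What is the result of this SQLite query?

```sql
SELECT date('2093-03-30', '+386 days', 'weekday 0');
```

2094-04-25

Applying '+386 days' to 2093-03-30: counting 386 days forward gives 2094-04-20.
`weekday 0` advances to the next Sunday; 2094-04-20 is a Tuesday, so it moves forward to 2094-04-25.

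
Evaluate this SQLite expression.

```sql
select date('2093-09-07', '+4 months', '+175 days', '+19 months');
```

Adding +4 months to 2093-09-07 gives 2094-01-07.
Applying '+175 days' to 2094-01-07: counting 175 days forward gives 2094-07-01.
Adding +19 months to 2094-07-01 gives 2096-02-01.

2096-02-01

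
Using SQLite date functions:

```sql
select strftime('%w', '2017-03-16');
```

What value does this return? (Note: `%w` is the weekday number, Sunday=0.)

2017-03-16 is a Thursday; with Sunday=0 that is 4.

4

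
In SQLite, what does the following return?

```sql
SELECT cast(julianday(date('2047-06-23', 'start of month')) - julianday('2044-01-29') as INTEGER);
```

1219

`start of month` rewinds 2047-06-23 to 2047-06-01.
2 days remain in January 2044 after the 29th (31 − 29).
Full months from February 2044 through May 2047 contribute their day counts.
Then 1 day into June 2047.
Total: 2 + 29 + 31 + 30 + 31 + 30 + 31 + 31 + 30 + 31 + 30 + 31 + 31 + 28 + 31 + 30 + 31 + 30 + 31 + 31 + 30 + 31 + 30 + 31 + 31 + 28 + 31 + 30 + 31 + 30 + 31 + 31 + 30 + 31 + 30 + 31 + 31 + 28 + 31 + 30 + 31 + 1 = 1219.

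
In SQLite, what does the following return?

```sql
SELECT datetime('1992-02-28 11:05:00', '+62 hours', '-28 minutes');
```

1992-03-02 00:37:00

+62 hours from 1992-02-28 11:05:00 is 1992-03-02 01:05:00 (crosses midnight).
-28 minutes from 1992-03-02 01:05:00 is 1992-03-02 00:37:00.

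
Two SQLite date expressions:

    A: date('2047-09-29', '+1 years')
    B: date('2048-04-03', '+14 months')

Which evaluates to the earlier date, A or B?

A = 2048-09-29.
B = 2049-06-03.
A is earlier.

A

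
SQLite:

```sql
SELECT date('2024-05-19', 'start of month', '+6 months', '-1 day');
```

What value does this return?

2024-10-31

`start of month` rewinds 2024-05-19 to 2024-05-01.
Adding +6 months to 2024-05-01 gives 2024-11-01.
Going back 1 day from 2024-11-01 reaches 2024-10-31 (last day of October, 31 days).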